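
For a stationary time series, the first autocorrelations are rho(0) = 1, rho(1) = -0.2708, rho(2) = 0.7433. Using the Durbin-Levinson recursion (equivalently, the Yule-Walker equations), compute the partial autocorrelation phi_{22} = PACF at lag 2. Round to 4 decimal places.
\phi_{22} = 0.7230

The PACF at lag k is phi_{kk}, the last component of the solution
to the Yule-Walker system G_k phi = r_k where
  (G_k)_{ij} = rho(|i - j|), (r_k)_i = rho(i), i,j = 1..k.
Equivalently, Durbin-Levinson gives phi_{kk} iteratively:
  phi_{11} = rho(1)
  phi_{kk} = [rho(k) - sum_{j=1..k-1} phi_{k-1,j} rho(k-j)]
            / [1 - sum_{j=1..k-1} phi_{k-1,j} rho(j)],
  phi_{k,j} = phi_{k-1,j} - phi_{kk} phi_{k-1,k-j},  j = 1..k-1.
Step k = 1:
  phi_11 = rho(1) = -0.2708.
Step k = 2:
  phi_22 = [rho(2) - phi_11 rho(1)] / [1 - phi_11 rho(1)] = [0.7433 - (-0.2708)(-0.2708)] / [1 - (-0.2708)(-0.2708)]
         = 0.66996736 / 0.92666736 = 0.723.
Therefore phi_{22} = 0.7230.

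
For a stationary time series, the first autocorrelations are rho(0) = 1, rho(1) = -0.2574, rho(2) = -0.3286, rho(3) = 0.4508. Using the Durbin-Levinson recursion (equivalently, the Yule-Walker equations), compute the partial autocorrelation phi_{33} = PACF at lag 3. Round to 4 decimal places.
\phi_{33} = 0.2890

The PACF at lag k is phi_{kk}, the last component of the solution
to the Yule-Walker system G_k phi = r_k where
  (G_k)_{ij} = rho(|i - j|), (r_k)_i = rho(i), i,j = 1..k.
Equivalently, Durbin-Levinson gives phi_{kk} iteratively:
  phi_{11} = rho(1)
  phi_{kk} = [rho(k) - sum_{j=1..k-1} phi_{k-1,j} rho(k-j)]
            / [1 - sum_{j=1..k-1} phi_{k-1,j} rho(j)],
  phi_{k,j} = phi_{k-1,j} - phi_{kk} phi_{k-1,k-j},  j = 1..k-1.
Step k = 1:
  phi_11 = rho(1) = -0.2574.
Step k = 2:
  phi_22 = [rho(2) - phi_11 rho(1)] / [1 - phi_11 rho(1)] = [-0.3286 - (-0.2574)(-0.2574)] / [1 - (-0.2574)(-0.2574)]
         = -0.39485476 / 0.93374524 = -0.422872.
  Update: phi_21 = phi_11 - phi_22 phi_11 = -0.2574 - (-0.422872)(-0.2574) = -0.366247.
Step k = 3:
  phi_33 = [rho(3) - phi_21 rho(2) - phi_22 rho(1)] / [1 - phi_21 rho(1) - phi_22 rho(2)]
    numerator   = 0.4508 - (-0.366247)(-0.3286) - (-0.422872)(-0.2574) = 0.22160388
    denominator = 1 - (-0.366247)(-0.2574) - (-0.422872)(-0.3286) = 0.7667722
  phi_33 = 0.22160388 / 0.7667722 = 0.289.
Therefore phi_{33} = 0.2890.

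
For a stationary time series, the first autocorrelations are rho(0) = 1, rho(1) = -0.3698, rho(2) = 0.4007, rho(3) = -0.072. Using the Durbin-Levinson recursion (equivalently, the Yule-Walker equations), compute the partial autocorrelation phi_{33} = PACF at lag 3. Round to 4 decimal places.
\phi_{33} = 0.1839

The PACF at lag k is phi_{kk}, the last component of the solution
to the Yule-Walker system G_k phi = r_k where
  (G_k)_{ij} = rho(|i - j|), (r_k)_i = rho(i), i,j = 1..k.
Equivalently, Durbin-Levinson gives phi_{kk} iteratively:
  phi_{11} = rho(1)
  phi_{kk} = [rho(k) - sum_{j=1..k-1} phi_{k-1,j} rho(k-j)]
            / [1 - sum_{j=1..k-1} phi_{k-1,j} rho(j)],
  phi_{k,j} = phi_{k-1,j} - phi_{kk} phi_{k-1,k-j},  j = 1..k-1.
Step k = 1:
  phi_11 = rho(1) = -0.3698.
Step k = 2:
  phi_22 = [rho(2) - phi_11 rho(1)] / [1 - phi_11 rho(1)] = [0.4007 - (-0.3698)(-0.3698)] / [1 - (-0.3698)(-0.3698)]
         = 0.26394796 / 0.86324796 = 0.305761.
  Update: phi_21 = phi_11 - phi_22 phi_11 = -0.3698 - (0.305761)(-0.3698) = -0.256729.
Step k = 3:
  phi_33 = [rho(3) - phi_21 rho(2) - phi_22 rho(1)] / [1 - phi_21 rho(1) - phi_22 rho(2)]
    numerator   = -0.072 - (-0.256729)(0.4007) - (0.305761)(-0.3698) = 0.14394206
    denominator = 1 - (-0.256729)(-0.3698) - (0.305761)(0.4007) = 0.78254285
  phi_33 = 0.14394206 / 0.78254285 = 0.1839.
Therefore phi_{33} = 0.1839.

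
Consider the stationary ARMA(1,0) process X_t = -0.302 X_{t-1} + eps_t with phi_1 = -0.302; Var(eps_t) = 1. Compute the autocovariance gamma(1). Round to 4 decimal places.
\gamma(1) = -0.3323

Multiply the model equation by X_{t-k} and take expectations. With theta_0 = psi_0 = 1 and psi_j the MA(infinity) weights, this gives
  gamma(k) - sum_i phi_i gamma(k-i) = c_k,
  c_k = sigma^2 * sum_{j=k..q} theta_j psi_{j-k}   (c_k = 0 for k > q),
using gamma(-m) = gamma(m).
Pure AR (q = 0): c_0 = sigma^2 = 1, c_k = 0 for k >= 1.
Equations for k = 0 and k = 1 (AR order 1):
  gamma(0) = phi_1 gamma(1) + c_0
  gamma(1) = phi_1 gamma(0) + c_1
Substituting the second into the first: gamma(0) (1 - phi_1^2) = c_0 + phi_1 c_1, so
  gamma(0) = c_0 / (1 - phi_1^2) = 1 / (1 - (-0.302)^2) = 1 / 0.908796 = 1.100357.
  gamma(1) = phi_1 gamma(0) = (-0.302)(1.100357) = -0.332308.
Therefore gamma(1) = -0.3323 (to 4 decimal places).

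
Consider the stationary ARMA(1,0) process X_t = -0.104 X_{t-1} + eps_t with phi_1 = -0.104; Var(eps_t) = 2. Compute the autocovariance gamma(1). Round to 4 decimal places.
\gamma(1) = -0.2103

Multiply the model equation by X_{t-k} and take expectations. With theta_0 = psi_0 = 1 and psi_j the MA(infinity) weights, this gives
  gamma(k) - sum_i phi_i gamma(k-i) = c_k,
  c_k = sigma^2 * sum_{j=k..q} theta_j psi_{j-k}   (c_k = 0 for k > q),
using gamma(-m) = gamma(m).
Pure AR (q = 0): c_0 = sigma^2 = 2, c_k = 0 for k >= 1.
Equations for k = 0 and k = 1 (AR order 1):
  gamma(0) = phi_1 gamma(1) + c_0
  gamma(1) = phi_1 gamma(0) + c_1
Substituting the second into the first: gamma(0) (1 - phi_1^2) = c_0 + phi_1 c_1, so
  gamma(0) = c_0 / (1 - phi_1^2) = 2 / (1 - (-0.104)^2) = 2 / 0.989184 = 2.021869.
  gamma(1) = phi_1 gamma(0) = (-0.104)(2.021869) = -0.210274.
Therefore gamma(1) = -0.2103 (to 4 decimal places).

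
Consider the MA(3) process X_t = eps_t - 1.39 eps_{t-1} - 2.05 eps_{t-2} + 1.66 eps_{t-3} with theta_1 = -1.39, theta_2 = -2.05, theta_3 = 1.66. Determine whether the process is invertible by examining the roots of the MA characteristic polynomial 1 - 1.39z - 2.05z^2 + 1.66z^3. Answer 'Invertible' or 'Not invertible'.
\text{Not invertible}

The MA(q) characteristic polynomial is P(z) = 1 - 1.39z - 2.05z^2 + 1.66z^3.
Invertibility requires all roots to lie outside the unit circle, i.e. |z| > 1 for every root.
Degree 3: look for a simple real root z0 first, then factor out (1 - z/z0) and solve the remaining quadratic.
Testing z0 = 0.5: P(0.5) = 1 + (-1.39)(0.5) + (-2.05)(0.5)^2 + (1.66)(0.5)^3
  = 1 + (-0.695) + (-0.5125) + (0.2075) = 0.  So z_0 = 0.5 is a root, |z_0| = 0.5.
Divide out the factor (1 - 2 z) = (1 - z/z0) (since 1/z0 = 2):
  P(z) = (1 - 2 z)(1 + (0.61) z + (-0.83) z^2)
  [check: z-coef 0.61 - (2) = -1.39; z^2-coef -0.83 - (2)(0.61) = -2.05; z^3-coef -(2)(-0.83) = 1.66.]
Remaining roots from the quadratic factor 1 + (0.61) z + (-0.83) z^2:
  Set 1 + (0.61) z + (-0.83) z^2 = 0, i.e. a z^2 + b z + c = 0 with a = -0.83, b = 0.61, c = 1.
  Discriminant D = b^2 - 4ac = (0.61)^2 - 4*(-0.83)*1 = 0.3721 - (-3.32) = 3.6921.
  D >= 0, so the roots are real: z = (-b +/- sqrt(D)) / (2a) = (-0.61 +/- 1.921484) / (-1.66).
    z_1 = (-0.61 + 1.921484) / (-1.66) = -0.7901,   |z_1| = 0.7901.
    z_2 = (-0.61 - 1.921484) / (-1.66) = 1.525,   |z_2| = 1.525.
Moduli of all roots: 0.5000, 0.7901, 1.5250.
All moduli strictly greater than 1? No.
Verdict: Not invertible.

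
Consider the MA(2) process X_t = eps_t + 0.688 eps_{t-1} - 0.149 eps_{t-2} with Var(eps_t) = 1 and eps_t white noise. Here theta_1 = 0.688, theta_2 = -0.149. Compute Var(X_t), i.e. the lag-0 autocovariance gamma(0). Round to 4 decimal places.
\gamma(0) = 1.4955

For an MA(q) process X_t = eps_t + sum_i theta_i eps_{t-i} with
Var(eps_t) = sigma^2, the variance is
  gamma(0) = sigma^2 * (1 + sum_i theta_i^2).
  sum_i theta_i^2 = (0.688)^2 + (-0.149)^2 = 0.473344 + 0.022201 = 0.495545.
  gamma(0) = 1 * (1 + 0.495545) = 1 * 1.495545 = 1.495545, which rounds to 1.4955.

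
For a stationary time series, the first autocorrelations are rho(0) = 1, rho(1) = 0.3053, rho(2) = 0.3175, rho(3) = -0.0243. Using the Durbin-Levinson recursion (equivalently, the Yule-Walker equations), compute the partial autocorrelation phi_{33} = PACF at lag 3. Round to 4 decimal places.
\phi_{33} = -0.2029

The PACF at lag k is phi_{kk}, the last component of the solution
to the Yule-Walker system G_k phi = r_k where
  (G_k)_{ij} = rho(|i - j|), (r_k)_i = rho(i), i,j = 1..k.
Equivalently, Durbin-Levinson gives phi_{kk} iteratively:
  phi_{11} = rho(1)
  phi_{kk} = [rho(k) - sum_{j=1..k-1} phi_{k-1,j} rho(k-j)]
            / [1 - sum_{j=1..k-1} phi_{k-1,j} rho(j)],
  phi_{k,j} = phi_{k-1,j} - phi_{kk} phi_{k-1,k-j},  j = 1..k-1.
Step k = 1:
  phi_11 = rho(1) = 0.3053.
Step k = 2:
  phi_22 = [rho(2) - phi_11 rho(1)] / [1 - phi_11 rho(1)] = [0.3175 - (0.3053)(0.3053)] / [1 - (0.3053)(0.3053)]
         = 0.22429191 / 0.90679191 = 0.247347.
  Update: phi_21 = phi_11 - phi_22 phi_11 = 0.3053 - (0.247347)(0.3053) = 0.229785.
Step k = 3:
  phi_33 = [rho(3) - phi_21 rho(2) - phi_22 rho(1)] / [1 - phi_21 rho(1) - phi_22 rho(2)]
    numerator   = -0.0243 - (0.229785)(0.3175) - (0.247347)(0.3053) = -0.17277168
    denominator = 1 - (0.229785)(0.3053) - (0.247347)(0.3175) = 0.85131407
  phi_33 = -0.17277168 / 0.85131407 = -0.2029.
Therefore phi_{33} = -0.2029.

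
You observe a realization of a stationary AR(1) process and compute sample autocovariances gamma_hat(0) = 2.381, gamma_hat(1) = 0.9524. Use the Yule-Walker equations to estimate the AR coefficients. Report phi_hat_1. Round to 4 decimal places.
\hat\phi_{1} = 0.4000

The Yule-Walker equations for an AR(p) process read, in matrix form,
  Gamma_p phi = r_p,   with   (Gamma_p)_{ij} = gamma(|i - j|),
                       (r_p)_i = gamma(i),   i,j = 1..p.
Substitute the sample gammas (Toeplitz matrix and right-hand side of size 1):
  Gamma_p = [[2.381]]
  r_p     = [0.9524]
With p = 1 this is the single equation gamma(0) phi_1 = gamma(1):
  phi_hat_1 = gamma(1) / gamma(0) = 0.9524 / 2.381 = 0.4000.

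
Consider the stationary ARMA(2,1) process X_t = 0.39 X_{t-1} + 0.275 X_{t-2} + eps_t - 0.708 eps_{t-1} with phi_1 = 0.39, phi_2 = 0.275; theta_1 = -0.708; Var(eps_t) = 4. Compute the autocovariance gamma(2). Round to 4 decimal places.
\gamma(2) = 0.6598

Multiply the model equation by X_{t-k} and take expectations. With theta_0 = psi_0 = 1 and psi_j the MA(infinity) weights, this gives
  gamma(k) - sum_i phi_i gamma(k-i) = c_k,
  c_k = sigma^2 * sum_{j=k..q} theta_j psi_{j-k}   (c_k = 0 for k > q),
using gamma(-m) = gamma(m).
psi-weights needed (psi_j = theta_j + sum_i phi_i psi_{j-i}):
  psi_1 = theta_1 + phi_1 = -0.708 + (0.39) = -0.318
Right-hand sides:
  c_0 = sigma^2 (1 + theta_1 psi_1) = 4 * (1 + (-0.708)(-0.318)) = 4 * 1.225144 = 4.900576
  c_1 = sigma^2 theta_1 = 4 * (-0.708) = -2.832
  c_2 = 0
Equations for k = 0, 1, 2 (AR order 2, c_2 = 0):
  (E0) gamma(0) = phi_1 gamma(1) + phi_2 gamma(2) + c_0
  (E1) gamma(1) = phi_1 gamma(0) + phi_2 gamma(1) + c_1
  (E2) gamma(2) = phi_1 gamma(1) + phi_2 gamma(0)
From (E1): gamma(1) = A gamma(0) + B with
  A = phi_1 / (1 - phi_2) = 0.39 / 0.725 = 0.537931,   B = c_1 / (1 - phi_2) = -2.832 / 0.725 = -3.906207.
Insert (E2) into (E0): gamma(0) (1 - phi_2^2) = phi_1 (1 + phi_2) gamma(1) + c_0.
  phi_1 (1 + phi_2) = (0.39)(1.275) = 0.49725,   1 - phi_2^2 = 0.924375.
Replace gamma(1) by A gamma(0) + B and collect gamma(0):
  gamma(0) [0.924375 - (0.49725)(0.537931)] = (0.49725)(-3.906207) + 4.900576
  gamma(0) * 0.656889 = 2.958215
  gamma(0) = 2.958215 / 0.656889 = 4.503372.
  gamma(1) = A gamma(0) + B = (0.537931)(4.503372) + (-3.906207) = -1.483703.
  gamma(2) = phi_1 gamma(1) + phi_2 gamma(0) = (0.39)(-1.483703) + (0.275)(4.503372) = 0.659783.
Therefore gamma(2) = 0.6598 (to 4 decimal places).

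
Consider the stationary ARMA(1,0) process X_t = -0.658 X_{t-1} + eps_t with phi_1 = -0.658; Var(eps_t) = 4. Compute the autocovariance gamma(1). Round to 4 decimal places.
\gamma(1) = -4.6417

Multiply the model equation by X_{t-k} and take expectations. With theta_0 = psi_0 = 1 and psi_j the MA(infinity) weights, this gives
  gamma(k) - sum_i phi_i gamma(k-i) = c_k,
  c_k = sigma^2 * sum_{j=k..q} theta_j psi_{j-k}   (c_k = 0 for k > q),
using gamma(-m) = gamma(m).
Pure AR (q = 0): c_0 = sigma^2 = 4, c_k = 0 for k >= 1.
Equations for k = 0 and k = 1 (AR order 1):
  gamma(0) = phi_1 gamma(1) + c_0
  gamma(1) = phi_1 gamma(0) + c_1
Substituting the second into the first: gamma(0) (1 - phi_1^2) = c_0 + phi_1 c_1, so
  gamma(0) = c_0 / (1 - phi_1^2) = 4 / (1 - (-0.658)^2) = 4 / 0.567036 = 7.054226.
  gamma(1) = phi_1 gamma(0) = (-0.658)(7.054226) = -4.641681.
Therefore gamma(1) = -4.6417 (to 4 decimal places).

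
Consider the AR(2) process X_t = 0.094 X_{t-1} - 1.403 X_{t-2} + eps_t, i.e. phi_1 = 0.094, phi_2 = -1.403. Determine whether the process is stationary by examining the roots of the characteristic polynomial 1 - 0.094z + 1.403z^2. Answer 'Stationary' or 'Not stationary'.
\text{Not stationary}

The AR(p) characteristic polynomial is P(z) = 1 - 0.094z + 1.403z^2.
Stationarity requires all roots to lie outside the unit circle, i.e. |z| > 1 for every root.
Set 1 + (-0.094) z + (1.403) z^2 = 0, i.e. a z^2 + b z + c = 0 with a = 1.403, b = -0.094, c = 1.
Discriminant D = b^2 - 4ac = (-0.094)^2 - 4*(1.403)*1 = 0.008836 - (5.612) = -5.603164.
D < 0, so the roots are the complex-conjugate pair z = (-b +/- i sqrt(-D)) / (2a) = 0.0335 +/- 0.8436i.
For a conjugate pair |z|^2 = z * conj(z) = (product of roots) = c/a = 1/(1.403) = 0.712758, so |z| = sqrt(0.712758) = 0.8443 for both roots.
Moduli of all roots: 0.8443, 0.8443.
All moduli strictly greater than 1? No.
Verdict: Not stationary.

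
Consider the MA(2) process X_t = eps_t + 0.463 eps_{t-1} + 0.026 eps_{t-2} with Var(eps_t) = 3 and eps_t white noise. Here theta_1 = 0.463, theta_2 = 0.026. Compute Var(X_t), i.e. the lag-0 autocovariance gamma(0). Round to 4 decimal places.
\gamma(0) = 3.6451

For an MA(q) process X_t = eps_t + sum_i theta_i eps_{t-i} with
Var(eps_t) = sigma^2, the variance is
  gamma(0) = sigma^2 * (1 + sum_i theta_i^2).
  sum_i theta_i^2 = (0.463)^2 + (0.026)^2 = 0.214369 + 0.000676 = 0.215045.
  gamma(0) = 3 * (1 + 0.215045) = 3 * 1.215045 = 3.645135, which rounds to 3.6451.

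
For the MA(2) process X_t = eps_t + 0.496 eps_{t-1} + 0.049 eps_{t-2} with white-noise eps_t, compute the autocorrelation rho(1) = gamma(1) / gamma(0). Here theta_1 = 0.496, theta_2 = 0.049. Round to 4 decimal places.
\rho(1) = 0.4168

For an MA(q) process with theta_0 = 1, the autocovariance is
  gamma(k) = sigma^2 * sum_{i=0..q-k} theta_i * theta_{i+k},
and rho(k) = gamma(k) / gamma(0). Sigma^2 cancels.
  numerator   = (1)*(0.496) + (0.496)*(0.049) = 0.520304.
  denominator = (1)^2 + (0.496)^2 + (0.049)^2 = 1.248417.
  rho(1) = 0.520304 / 1.248417 = 0.4168.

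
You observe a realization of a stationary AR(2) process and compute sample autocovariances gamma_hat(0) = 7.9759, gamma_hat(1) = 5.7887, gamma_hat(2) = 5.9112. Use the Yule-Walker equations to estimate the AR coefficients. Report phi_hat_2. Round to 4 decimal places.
\hat\phi_{2} = 0.4530

The Yule-Walker equations for an AR(p) process read, in matrix form,
  Gamma_p phi = r_p,   with   (Gamma_p)_{ij} = gamma(|i - j|),
                       (r_p)_i = gamma(i),   i,j = 1..p.
Substitute the sample gammas (Toeplitz matrix and right-hand side of size 2):
  Gamma_p = [[7.9759, 5.7887], [5.7887, 7.9759]]
  r_p     = [5.7887, 5.9112]
Written out:
  7.9759 phi_1 + 5.7887 phi_2 = 5.7887
  5.7887 phi_1 + 7.9759 phi_2 = 5.9112
Solve by Cramer's rule:
  det = gamma(0)^2 - gamma(1)^2 = (7.9759)^2 - (5.7887)^2 = 63.61498081 - 33.50904769 = 30.10593312
  phi_hat_1 = [gamma(1) gamma(0) - gamma(1) gamma(2)] / det = [(5.7887)(7.9759) - (5.7887)(5.9112)] / 30.10593312 = 11.95192889 / 30.10593312 = 0.397
  phi_hat_2 = [gamma(0) gamma(2) - gamma(1)^2] / det = [(7.9759)(5.9112) - (5.7887)^2] / 30.10593312 = 13.63809239 / 30.10593312 = 0.453
So phi_hat = [0.3970, 0.4530].
Therefore phi_hat_2 = 0.4530.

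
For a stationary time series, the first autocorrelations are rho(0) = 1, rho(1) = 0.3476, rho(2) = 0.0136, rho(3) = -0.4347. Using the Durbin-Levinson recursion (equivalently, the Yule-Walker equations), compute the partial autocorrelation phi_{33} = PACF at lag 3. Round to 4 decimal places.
\phi_{33} = -0.4591

The PACF at lag k is phi_{kk}, the last component of the solution
to the Yule-Walker system G_k phi = r_k where
  (G_k)_{ij} = rho(|i - j|), (r_k)_i = rho(i), i,j = 1..k.
Equivalently, Durbin-Levinson gives phi_{kk} iteratively:
  phi_{11} = rho(1)
  phi_{kk} = [rho(k) - sum_{j=1..k-1} phi_{k-1,j} rho(k-j)]
            / [1 - sum_{j=1..k-1} phi_{k-1,j} rho(j)],
  phi_{k,j} = phi_{k-1,j} - phi_{kk} phi_{k-1,k-j},  j = 1..k-1.
Step k = 1:
  phi_11 = rho(1) = 0.3476.
Step k = 2:
  phi_22 = [rho(2) - phi_11 rho(1)] / [1 - phi_11 rho(1)] = [0.0136 - (0.3476)(0.3476)] / [1 - (0.3476)(0.3476)]
         = -0.10722576 / 0.87917424 = -0.121962.
  Update: phi_21 = phi_11 - phi_22 phi_11 = 0.3476 - (-0.121962)(0.3476) = 0.389994.
Step k = 3:
  phi_33 = [rho(3) - phi_21 rho(2) - phi_22 rho(1)] / [1 - phi_21 rho(1) - phi_22 rho(2)]
    numerator   = -0.4347 - (0.389994)(0.0136) - (-0.121962)(0.3476) = -0.39760996
    denominator = 1 - (0.389994)(0.3476) - (-0.121962)(0.0136) = 0.86609678
  phi_33 = -0.39760996 / 0.86609678 = -0.4591.
Therefore phi_{33} = -0.4591.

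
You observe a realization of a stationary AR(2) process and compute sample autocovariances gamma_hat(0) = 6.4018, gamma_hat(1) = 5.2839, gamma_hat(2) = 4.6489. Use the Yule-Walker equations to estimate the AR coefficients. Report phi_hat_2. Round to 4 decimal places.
\hat\phi_{2} = 0.1410

The Yule-Walker equations for an AR(p) process read, in matrix form,
  Gamma_p phi = r_p,   with   (Gamma_p)_{ij} = gamma(|i - j|),
                       (r_p)_i = gamma(i),   i,j = 1..p.
Substitute the sample gammas (Toeplitz matrix and right-hand side of size 2):
  Gamma_p = [[6.4018, 5.2839], [5.2839, 6.4018]]
  r_p     = [5.2839, 4.6489]
Written out:
  6.4018 phi_1 + 5.2839 phi_2 = 5.2839
  5.2839 phi_1 + 6.4018 phi_2 = 4.6489
Solve by Cramer's rule:
  det = gamma(0)^2 - gamma(1)^2 = (6.4018)^2 - (5.2839)^2 = 40.98304324 - 27.91959921 = 13.06344403
  phi_hat_1 = [gamma(1) gamma(0) - gamma(1) gamma(2)] / det = [(5.2839)(6.4018) - (5.2839)(4.6489)] / 13.06344403 = 9.26214831 / 13.06344403 = 0.709
  phi_hat_2 = [gamma(0) gamma(2) - gamma(1)^2] / det = [(6.4018)(4.6489) - (5.2839)^2] / 13.06344403 = 1.84172881 / 13.06344403 = 0.141
So phi_hat = [0.7090, 0.1410].
Therefore phi_hat_2 = 0.1410.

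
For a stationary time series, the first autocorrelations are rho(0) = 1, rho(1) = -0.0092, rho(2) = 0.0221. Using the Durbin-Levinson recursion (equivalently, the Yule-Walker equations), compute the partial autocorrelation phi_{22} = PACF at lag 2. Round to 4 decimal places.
\phi_{22} = 0.0220

The PACF at lag k is phi_{kk}, the last component of the solution
to the Yule-Walker system G_k phi = r_k where
  (G_k)_{ij} = rho(|i - j|), (r_k)_i = rho(i), i,j = 1..k.
Equivalently, Durbin-Levinson gives phi_{kk} iteratively:
  phi_{11} = rho(1)
  phi_{kk} = [rho(k) - sum_{j=1..k-1} phi_{k-1,j} rho(k-j)]
            / [1 - sum_{j=1..k-1} phi_{k-1,j} rho(j)],
  phi_{k,j} = phi_{k-1,j} - phi_{kk} phi_{k-1,k-j},  j = 1..k-1.
Step k = 1:
  phi_11 = rho(1) = -0.0092.
Step k = 2:
  phi_22 = [rho(2) - phi_11 rho(1)] / [1 - phi_11 rho(1)] = [0.0221 - (-0.0092)(-0.0092)] / [1 - (-0.0092)(-0.0092)]
         = 0.02201536 / 0.99991536 = 0.022.
Therefore phi_{22} = 0.0220.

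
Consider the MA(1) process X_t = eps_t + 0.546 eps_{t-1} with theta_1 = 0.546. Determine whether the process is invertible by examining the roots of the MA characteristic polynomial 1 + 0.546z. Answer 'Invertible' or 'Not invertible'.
\text{Invertible}

The MA(q) characteristic polynomial is P(z) = 1 + 0.546z.
Invertibility requires all roots to lie outside the unit circle, i.e. |z| > 1 for every root.
This is linear in z: 1 + (0.546) z = 0  =>  z = -1/(0.546) = -1.831502,  |z| = 1.831502.
Moduli of all roots: 1.8315.
All moduli strictly greater than 1? Yes.
Verdict: Invertible.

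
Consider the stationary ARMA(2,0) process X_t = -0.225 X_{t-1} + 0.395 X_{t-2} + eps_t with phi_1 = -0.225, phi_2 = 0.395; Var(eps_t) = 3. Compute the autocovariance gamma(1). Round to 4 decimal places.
\gamma(1) = -1.5342

Multiply the model equation by X_{t-k} and take expectations. With theta_0 = psi_0 = 1 and psi_j the MA(infinity) weights, this gives
  gamma(k) - sum_i phi_i gamma(k-i) = c_k,
  c_k = sigma^2 * sum_{j=k..q} theta_j psi_{j-k}   (c_k = 0 for k > q),
using gamma(-m) = gamma(m).
Pure AR (q = 0): c_0 = sigma^2 = 3, c_k = 0 for k >= 1.
Equations for k = 0, 1, 2 (AR order 2, c_2 = 0):
  (E0) gamma(0) = phi_1 gamma(1) + phi_2 gamma(2) + c_0
  (E1) gamma(1) = phi_1 gamma(0) + phi_2 gamma(1) + c_1
  (E2) gamma(2) = phi_1 gamma(1) + phi_2 gamma(0)
From (E1): gamma(1) = A gamma(0) + B with
  A = phi_1 / (1 - phi_2) = -0.225 / 0.605 = -0.371901,   B = c_1 / (1 - phi_2) = 0 / 0.605 = 0.
Insert (E2) into (E0): gamma(0) (1 - phi_2^2) = phi_1 (1 + phi_2) gamma(1) + c_0.
  phi_1 (1 + phi_2) = (-0.225)(1.395) = -0.313875,   1 - phi_2^2 = 0.843975.
Replace gamma(1) by A gamma(0) + B and collect gamma(0):
  gamma(0) [0.843975 - (-0.313875)(-0.371901)] = c_0 = 3
  gamma(0) * 0.727245 = 3
  gamma(0) = 3 / 0.727245 = 4.125159.
  gamma(1) = A gamma(0) = (-0.371901)(4.125159) = -1.53415.
Therefore gamma(1) = -1.5342 (to 4 decimal places).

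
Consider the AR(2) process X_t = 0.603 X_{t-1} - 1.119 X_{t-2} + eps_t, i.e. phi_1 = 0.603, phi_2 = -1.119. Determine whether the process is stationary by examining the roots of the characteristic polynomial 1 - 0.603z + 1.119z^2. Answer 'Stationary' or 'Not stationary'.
\text{Not stationary}

The AR(p) characteristic polynomial is P(z) = 1 - 0.603z + 1.119z^2.
Stationarity requires all roots to lie outside the unit circle, i.e. |z| > 1 for every root.
Set 1 + (-0.603) z + (1.119) z^2 = 0, i.e. a z^2 + b z + c = 0 with a = 1.119, b = -0.603, c = 1.
Discriminant D = b^2 - 4ac = (-0.603)^2 - 4*(1.119)*1 = 0.363609 - (4.476) = -4.112391.
D < 0, so the roots are the complex-conjugate pair z = (-b +/- i sqrt(-D)) / (2a) = 0.2694 +/- 0.9061i.
For a conjugate pair |z|^2 = z * conj(z) = (product of roots) = c/a = 1/(1.119) = 0.893655, so |z| = sqrt(0.893655) = 0.9453 for both roots.
Moduli of all roots: 0.9453, 0.9453.
All moduli strictly greater than 1? No.
Verdict: Not stationary.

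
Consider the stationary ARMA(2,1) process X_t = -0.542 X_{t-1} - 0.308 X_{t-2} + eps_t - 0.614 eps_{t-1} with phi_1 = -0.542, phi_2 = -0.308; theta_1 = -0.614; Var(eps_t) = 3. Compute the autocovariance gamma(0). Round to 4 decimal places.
\gamma(0) = 7.5462

Multiply the model equation by X_{t-k} and take expectations. With theta_0 = psi_0 = 1 and psi_j the MA(infinity) weights, this gives
  gamma(k) - sum_i phi_i gamma(k-i) = c_k,
  c_k = sigma^2 * sum_{j=k..q} theta_j psi_{j-k}   (c_k = 0 for k > q),
using gamma(-m) = gamma(m).
psi-weights needed (psi_j = theta_j + sum_i phi_i psi_{j-i}):
  psi_1 = theta_1 + phi_1 = -0.614 + (-0.542) = -1.156
Right-hand sides:
  c_0 = sigma^2 (1 + theta_1 psi_1) = 3 * (1 + (-0.614)(-1.156)) = 3 * 1.709784 = 5.129352
  c_1 = sigma^2 theta_1 = 3 * (-0.614) = -1.842
  c_2 = 0
Equations for k = 0, 1, 2 (AR order 2, c_2 = 0):
  (E0) gamma(0) = phi_1 gamma(1) + phi_2 gamma(2) + c_0
  (E1) gamma(1) = phi_1 gamma(0) + phi_2 gamma(1) + c_1
  (E2) gamma(2) = phi_1 gamma(1) + phi_2 gamma(0)
From (E1): gamma(1) = A gamma(0) + B with
  A = phi_1 / (1 - phi_2) = -0.542 / 1.308 = -0.414373,   B = c_1 / (1 - phi_2) = -1.842 / 1.308 = -1.408257.
Insert (E2) into (E0): gamma(0) (1 - phi_2^2) = phi_1 (1 + phi_2) gamma(1) + c_0.
  phi_1 (1 + phi_2) = (-0.542)(0.692) = -0.375064,   1 - phi_2^2 = 0.905136.
Replace gamma(1) by A gamma(0) + B and collect gamma(0):
  gamma(0) [0.905136 - (-0.375064)(-0.414373)] = (-0.375064)(-1.408257) + 5.129352
  gamma(0) * 0.74972 = 5.657538
  gamma(0) = 5.657538 / 0.74972 = 7.546206.
Therefore gamma(0) = 7.5462 (to 4 decimal places).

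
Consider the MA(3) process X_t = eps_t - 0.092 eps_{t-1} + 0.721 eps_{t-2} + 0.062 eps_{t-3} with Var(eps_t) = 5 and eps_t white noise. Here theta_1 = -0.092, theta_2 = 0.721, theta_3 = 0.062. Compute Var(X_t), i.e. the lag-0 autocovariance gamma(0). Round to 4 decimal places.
\gamma(0) = 7.6607

For an MA(q) process X_t = eps_t + sum_i theta_i eps_{t-i} with
Var(eps_t) = sigma^2, the variance is
  gamma(0) = sigma^2 * (1 + sum_i theta_i^2).
  sum_i theta_i^2 = (-0.092)^2 + (0.721)^2 + (0.062)^2 = 0.008464 + 0.519841 + 0.003844 = 0.532149.
  gamma(0) = 5 * (1 + 0.532149) = 5 * 1.532149 = 7.660745, which rounds to 7.6607.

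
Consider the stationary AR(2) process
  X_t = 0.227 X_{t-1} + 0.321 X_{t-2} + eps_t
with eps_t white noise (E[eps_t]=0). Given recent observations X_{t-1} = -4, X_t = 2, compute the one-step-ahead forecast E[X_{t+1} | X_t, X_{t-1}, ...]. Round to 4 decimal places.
E[X_{t+1} \mid \mathcal F_t] = -0.8300

For an AR(p) model X_t = c + sum_i phi_i X_{t-i} + eps_t, the
one-step-ahead conditional mean is
  E[X_{t+1} | X_t, ...] = c + sum_i phi_i X_{t+1-i}.
Substitute known values:
  E[X_{t+1} | ...] = (0.227) * (2) + (0.321) * (-4)
                   = -0.8300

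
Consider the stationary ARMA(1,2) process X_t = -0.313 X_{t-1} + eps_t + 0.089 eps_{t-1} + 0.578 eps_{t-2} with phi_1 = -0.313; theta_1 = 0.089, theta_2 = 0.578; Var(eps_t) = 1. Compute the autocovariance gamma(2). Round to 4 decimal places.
\gamma(2) = 0.7392

Multiply the model equation by X_{t-k} and take expectations. With theta_0 = psi_0 = 1 and psi_j the MA(infinity) weights, this gives
  gamma(k) - sum_i phi_i gamma(k-i) = c_k,
  c_k = sigma^2 * sum_{j=k..q} theta_j psi_{j-k}   (c_k = 0 for k > q),
using gamma(-m) = gamma(m).
psi-weights needed (psi_j = theta_j + sum_i phi_i psi_{j-i}):
  psi_1 = theta_1 + phi_1 = 0.089 + (-0.313) = -0.224
  psi_2 = theta_2 + phi_1 psi_1 = 0.578 + (-0.313)(-0.224) = 0.648112
Right-hand sides:
  c_0 = sigma^2 (1 + theta_1 psi_1 + theta_2 psi_2) = 1 * (1 + (0.089)(-0.224) + (0.578)(0.648112)) = 1 * 1.354673 = 1.354673
  c_1 = sigma^2 (theta_1 + theta_2 psi_1) = 1 * (0.089 + (0.578)(-0.224)) = -0.040472
  c_2 = sigma^2 theta_2 = 1 * (0.578) = 0.578
Equations for k = 0 and k = 1 (AR order 1):
  gamma(0) = phi_1 gamma(1) + c_0
  gamma(1) = phi_1 gamma(0) + c_1
Substituting the second into the first: gamma(0) (1 - phi_1^2) = c_0 + phi_1 c_1, so
  gamma(0) = (c_0 + phi_1 c_1) / (1 - phi_1^2) = (1.354673 + (-0.313)(-0.040472)) / (1 - (-0.313)^2) = 1.36734 / 0.902031 = 1.515846.
  gamma(1) = phi_1 gamma(0) + c_1 = (-0.313)(1.515846) + (-0.040472) = -0.514932.
For k = 2: gamma(2) = phi_1 gamma(1) + c_2
  = (-0.313)(-0.514932) + (0.578) = 0.739174.
Therefore gamma(2) = 0.7392 (to 4 decimal places).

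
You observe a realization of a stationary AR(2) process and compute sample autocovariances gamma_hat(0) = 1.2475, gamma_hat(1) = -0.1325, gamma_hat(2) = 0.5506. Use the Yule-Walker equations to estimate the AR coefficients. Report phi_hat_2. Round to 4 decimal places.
\hat\phi_{2} = 0.4350

The Yule-Walker equations for an AR(p) process read, in matrix form,
  Gamma_p phi = r_p,   with   (Gamma_p)_{ij} = gamma(|i - j|),
                       (r_p)_i = gamma(i),   i,j = 1..p.
Substitute the sample gammas (Toeplitz matrix and right-hand side of size 2):
  Gamma_p = [[1.2475, -0.1325], [-0.1325, 1.2475]]
  r_p     = [-0.1325, 0.5506]
Written out:
  1.2475 phi_1 - 0.1325 phi_2 = -0.1325
  -0.1325 phi_1 + 1.2475 phi_2 = 0.5506
Solve by Cramer's rule:
  det = gamma(0)^2 - gamma(1)^2 = (1.2475)^2 - (-0.1325)^2 = 1.55625625 - 0.01755625 = 1.5387
  phi_hat_1 = [gamma(1) gamma(0) - gamma(1) gamma(2)] / det = [(-0.1325)(1.2475) - (-0.1325)(0.5506)] / 1.5387 = -0.09233925 / 1.5387 = -0.06
  phi_hat_2 = [gamma(0) gamma(2) - gamma(1)^2] / det = [(1.2475)(0.5506) - (-0.1325)^2] / 1.5387 = 0.66931725 / 1.5387 = 0.435
So phi_hat = [-0.0600, 0.4350].
Therefore phi_hat_2 = 0.4350.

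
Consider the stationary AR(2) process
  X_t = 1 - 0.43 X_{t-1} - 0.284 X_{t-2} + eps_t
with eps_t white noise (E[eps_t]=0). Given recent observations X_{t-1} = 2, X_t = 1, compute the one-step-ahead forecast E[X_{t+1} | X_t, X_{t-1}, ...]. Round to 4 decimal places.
E[X_{t+1} \mid \mathcal F_t] = 0.0020

For an AR(p) model X_t = c + sum_i phi_i X_{t-i} + eps_t, the
one-step-ahead conditional mean is
  E[X_{t+1} | X_t, ...] = c + sum_i phi_i X_{t+1-i}.
Substitute known values:
  E[X_{t+1} | ...] = 1 + (-0.43) * (1) + (-0.284) * (2)
                   = 0.0020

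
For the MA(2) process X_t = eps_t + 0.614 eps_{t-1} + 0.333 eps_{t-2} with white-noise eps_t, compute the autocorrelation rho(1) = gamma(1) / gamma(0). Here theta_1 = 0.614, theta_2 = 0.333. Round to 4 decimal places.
\rho(1) = 0.5501

For an MA(q) process with theta_0 = 1, the autocovariance is
  gamma(k) = sigma^2 * sum_{i=0..q-k} theta_i * theta_{i+k},
and rho(k) = gamma(k) / gamma(0). Sigma^2 cancels.
  numerator   = (1)*(0.614) + (0.614)*(0.333) = 0.818462.
  denominator = (1)^2 + (0.614)^2 + (0.333)^2 = 1.487885.
  rho(1) = 0.818462 / 1.487885 = 0.5501.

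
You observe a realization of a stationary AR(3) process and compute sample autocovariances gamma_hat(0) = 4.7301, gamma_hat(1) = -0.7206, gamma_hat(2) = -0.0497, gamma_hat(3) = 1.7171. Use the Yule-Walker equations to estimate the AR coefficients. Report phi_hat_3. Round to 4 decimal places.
\hat\phi_{3} = 0.3650

The Yule-Walker equations for an AR(p) process read, in matrix form,
  Gamma_p phi = r_p,   with   (Gamma_p)_{ij} = gamma(|i - j|),
                       (r_p)_i = gamma(i),   i,j = 1..p.
Substitute the sample gammas (Toeplitz matrix and right-hand side of size 3):
  Gamma_p = [[4.7301, -0.7206, -0.0497], [-0.7206, 4.7301, -0.7206], [-0.0497, -0.7206, 4.7301]]
  r_p     = [-0.7206, -0.0497, 1.7171]
Written out (R1..R3):
  (R1) 4.7301 phi_1 - 0.7206 phi_2 - 0.0497 phi_3 = -0.7206
  (R2) -0.7206 phi_1 + 4.7301 phi_2 - 0.7206 phi_3 = -0.0497
  (R3) -0.0497 phi_1 - 0.7206 phi_2 + 4.7301 phi_3 = 1.7171
Gaussian elimination:
  R2 <- R2 - (-0.7206/4.7301) R1 = R2 - (-0.152344) R1:  4.620321 phi_2 - 0.728171 phi_3 = -0.159479
  R3 <- R3 - (-0.0497/4.7301) R1 = R3 - (-0.010507) R1:  -0.728171 phi_2 + 4.729578 phi_3 = 1.709529
  R3 <- R3 - (-0.728171/4.620321) R2 = R3 - (-0.157602) R2:  4.614817 phi_3 = 1.684394
Back-substitution:
  phi_hat_3 = 1.684394 / 4.614817 = 0.364997
  phi_hat_2 = (-0.159479 - (-0.728171)(0.364997)) / 4.620321 = 0.023007
  phi_hat_1 = (-0.7206 - (-0.7206)(0.023007) - (-0.0497)(0.364997)) / 4.7301 = -0.145003
So phi_hat = [-0.1450, 0.0230, 0.3650].
Therefore phi_hat_3 = 0.3650.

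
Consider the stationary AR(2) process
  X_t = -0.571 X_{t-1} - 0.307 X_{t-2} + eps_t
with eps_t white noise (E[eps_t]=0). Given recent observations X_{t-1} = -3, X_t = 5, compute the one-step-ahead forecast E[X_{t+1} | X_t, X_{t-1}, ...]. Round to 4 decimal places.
E[X_{t+1} \mid \mathcal F_t] = -1.9340

For an AR(p) model X_t = c + sum_i phi_i X_{t-i} + eps_t, the
one-step-ahead conditional mean is
  E[X_{t+1} | X_t, ...] = c + sum_i phi_i X_{t+1-i}.
Substitute known values:
  E[X_{t+1} | ...] = (-0.571) * (5) + (-0.307) * (-3)
                   = -1.9340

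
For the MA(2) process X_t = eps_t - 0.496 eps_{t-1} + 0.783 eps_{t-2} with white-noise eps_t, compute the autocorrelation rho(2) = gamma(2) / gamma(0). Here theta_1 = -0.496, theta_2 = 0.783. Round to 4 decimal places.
\rho(2) = 0.4212

For an MA(q) process with theta_0 = 1, the autocovariance is
  gamma(k) = sigma^2 * sum_{i=0..q-k} theta_i * theta_{i+k},
and rho(k) = gamma(k) / gamma(0). Sigma^2 cancels.
  numerator   = (1)*(0.783) = 0.783.
  denominator = (1)^2 + (-0.496)^2 + (0.783)^2 = 1.859105.
  rho(2) = 0.783 / 1.859105 = 0.4212.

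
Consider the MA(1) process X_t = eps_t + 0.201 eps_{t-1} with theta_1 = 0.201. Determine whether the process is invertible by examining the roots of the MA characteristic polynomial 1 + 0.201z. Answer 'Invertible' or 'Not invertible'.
\text{Invertible}

The MA(q) characteristic polynomial is P(z) = 1 + 0.201z.
Invertibility requires all roots to lie outside the unit circle, i.e. |z| > 1 for every root.
This is linear in z: 1 + (0.201) z = 0  =>  z = -1/(0.201) = -4.975124,  |z| = 4.975124.
Moduli of all roots: 4.9751.
All moduli strictly greater than 1? Yes.
Verdict: Invertible.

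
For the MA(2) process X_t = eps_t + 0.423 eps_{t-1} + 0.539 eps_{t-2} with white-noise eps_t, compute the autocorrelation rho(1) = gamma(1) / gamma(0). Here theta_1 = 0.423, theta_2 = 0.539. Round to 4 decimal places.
\rho(1) = 0.4430

For an MA(q) process with theta_0 = 1, the autocovariance is
  gamma(k) = sigma^2 * sum_{i=0..q-k} theta_i * theta_{i+k},
and rho(k) = gamma(k) / gamma(0). Sigma^2 cancels.
  numerator   = (1)*(0.423) + (0.423)*(0.539) = 0.650997.
  denominator = (1)^2 + (0.423)^2 + (0.539)^2 = 1.46945.
  rho(1) = 0.650997 / 1.46945 = 0.4430.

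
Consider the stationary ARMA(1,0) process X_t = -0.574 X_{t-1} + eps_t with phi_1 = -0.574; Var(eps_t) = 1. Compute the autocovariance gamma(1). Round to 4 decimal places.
\gamma(1) = -0.8560

Multiply the model equation by X_{t-k} and take expectations. With theta_0 = psi_0 = 1 and psi_j the MA(infinity) weights, this gives
  gamma(k) - sum_i phi_i gamma(k-i) = c_k,
  c_k = sigma^2 * sum_{j=k..q} theta_j psi_{j-k}   (c_k = 0 for k > q),
using gamma(-m) = gamma(m).
Pure AR (q = 0): c_0 = sigma^2 = 1, c_k = 0 for k >= 1.
Equations for k = 0 and k = 1 (AR order 1):
  gamma(0) = phi_1 gamma(1) + c_0
  gamma(1) = phi_1 gamma(0) + c_1
Substituting the second into the first: gamma(0) (1 - phi_1^2) = c_0 + phi_1 c_1, so
  gamma(0) = c_0 / (1 - phi_1^2) = 1 / (1 - (-0.574)^2) = 1 / 0.670524 = 1.491371.
  gamma(1) = phi_1 gamma(0) = (-0.574)(1.491371) = -0.856047.
Therefore gamma(1) = -0.8560 (to 4 decimal places).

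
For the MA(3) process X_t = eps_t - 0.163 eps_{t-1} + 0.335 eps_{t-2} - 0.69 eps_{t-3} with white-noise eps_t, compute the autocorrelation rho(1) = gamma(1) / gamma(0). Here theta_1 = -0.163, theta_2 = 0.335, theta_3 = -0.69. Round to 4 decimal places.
\rho(1) = -0.2779

For an MA(q) process with theta_0 = 1, the autocovariance is
  gamma(k) = sigma^2 * sum_{i=0..q-k} theta_i * theta_{i+k},
and rho(k) = gamma(k) / gamma(0). Sigma^2 cancels.
  numerator   = (1)*(-0.163) + (-0.163)*(0.335) + (0.335)*(-0.69) = -0.448755.
  denominator = (1)^2 + (-0.163)^2 + (0.335)^2 + (-0.69)^2 = 1.614894.
  rho(1) = -0.448755 / 1.614894 = -0.2779.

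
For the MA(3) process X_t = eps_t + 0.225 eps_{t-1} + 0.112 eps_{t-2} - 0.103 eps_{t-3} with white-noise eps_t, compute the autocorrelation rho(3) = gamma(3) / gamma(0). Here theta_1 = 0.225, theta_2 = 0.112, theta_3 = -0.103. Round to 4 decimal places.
\rho(3) = -0.0959

For an MA(q) process with theta_0 = 1, the autocovariance is
  gamma(k) = sigma^2 * sum_{i=0..q-k} theta_i * theta_{i+k},
and rho(k) = gamma(k) / gamma(0). Sigma^2 cancels.
  numerator   = (1)*(-0.103) = -0.103.
  denominator = (1)^2 + (0.225)^2 + (0.112)^2 + (-0.103)^2 = 1.073778.
  rho(3) = -0.103 / 1.073778 = -0.0959.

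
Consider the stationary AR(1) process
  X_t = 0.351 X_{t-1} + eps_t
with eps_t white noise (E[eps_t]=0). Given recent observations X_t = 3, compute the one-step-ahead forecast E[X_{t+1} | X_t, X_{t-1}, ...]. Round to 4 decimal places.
E[X_{t+1} \mid \mathcal F_t] = 1.0530

For an AR(p) model X_t = c + sum_i phi_i X_{t-i} + eps_t, the
one-step-ahead conditional mean is
  E[X_{t+1} | X_t, ...] = c + sum_i phi_i X_{t+1-i}.
Substitute known values:
  E[X_{t+1} | ...] = (0.351) * (3)
                   = 1.0530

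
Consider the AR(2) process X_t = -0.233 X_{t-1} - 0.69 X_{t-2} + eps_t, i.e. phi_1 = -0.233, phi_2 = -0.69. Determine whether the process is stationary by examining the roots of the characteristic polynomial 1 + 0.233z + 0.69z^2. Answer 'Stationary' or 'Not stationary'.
\text{Stationary}

The AR(p) characteristic polynomial is P(z) = 1 + 0.233z + 0.69z^2.
Stationarity requires all roots to lie outside the unit circle, i.e. |z| > 1 for every root.
Set 1 + (0.233) z + (0.69) z^2 = 0, i.e. a z^2 + b z + c = 0 with a = 0.69, b = 0.233, c = 1.
Discriminant D = b^2 - 4ac = (0.233)^2 - 4*(0.69)*1 = 0.054289 - (2.76) = -2.705711.
D < 0, so the roots are the complex-conjugate pair z = (-b +/- i sqrt(-D)) / (2a) = -0.1688 +/- 1.192i.
For a conjugate pair |z|^2 = z * conj(z) = (product of roots) = c/a = 1/(0.69) = 1.449275, so |z| = sqrt(1.449275) = 1.2039 for both roots.
Moduli of all roots: 1.2039, 1.2039.
All moduli strictly greater than 1? Yes.
Verdict: Stationary.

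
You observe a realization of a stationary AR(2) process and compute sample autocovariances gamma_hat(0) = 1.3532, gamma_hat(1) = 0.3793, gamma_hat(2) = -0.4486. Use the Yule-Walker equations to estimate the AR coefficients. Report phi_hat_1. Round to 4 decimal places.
\hat\phi_{1} = 0.4050

The Yule-Walker equations for an AR(p) process read, in matrix form,
  Gamma_p phi = r_p,   with   (Gamma_p)_{ij} = gamma(|i - j|),
                       (r_p)_i = gamma(i),   i,j = 1..p.
Substitute the sample gammas (Toeplitz matrix and right-hand side of size 2):
  Gamma_p = [[1.3532, 0.3793], [0.3793, 1.3532]]
  r_p     = [0.3793, -0.4486]
Written out:
  1.3532 phi_1 + 0.3793 phi_2 = 0.3793
  0.3793 phi_1 + 1.3532 phi_2 = -0.4486
Solve by Cramer's rule:
  det = gamma(0)^2 - gamma(1)^2 = (1.3532)^2 - (0.3793)^2 = 1.83115024 - 0.14386849 = 1.68728175
  phi_hat_1 = [gamma(1) gamma(0) - gamma(1) gamma(2)] / det = [(0.3793)(1.3532) - (0.3793)(-0.4486)] / 1.68728175 = 0.68342274 / 1.68728175 = 0.405
  phi_hat_2 = [gamma(0) gamma(2) - gamma(1)^2] / det = [(1.3532)(-0.4486) - (0.3793)^2] / 1.68728175 = -0.75091401 / 1.68728175 = -0.445
So phi_hat = [0.4050, -0.4450].
Therefore phi_hat_1 = 0.4050.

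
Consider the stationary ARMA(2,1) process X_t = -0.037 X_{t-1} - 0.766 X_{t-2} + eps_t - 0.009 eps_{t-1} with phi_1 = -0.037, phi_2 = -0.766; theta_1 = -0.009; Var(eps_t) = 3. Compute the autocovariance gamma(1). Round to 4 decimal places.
\gamma(1) = -0.1675

Multiply the model equation by X_{t-k} and take expectations. With theta_0 = psi_0 = 1 and psi_j the MA(infinity) weights, this gives
  gamma(k) - sum_i phi_i gamma(k-i) = c_k,
  c_k = sigma^2 * sum_{j=k..q} theta_j psi_{j-k}   (c_k = 0 for k > q),
using gamma(-m) = gamma(m).
psi-weights needed (psi_j = theta_j + sum_i phi_i psi_{j-i}):
  psi_1 = theta_1 + phi_1 = -0.009 + (-0.037) = -0.046
Right-hand sides:
  c_0 = sigma^2 (1 + theta_1 psi_1) = 3 * (1 + (-0.009)(-0.046)) = 3 * 1.000414 = 3.001242
  c_1 = sigma^2 theta_1 = 3 * (-0.009) = -0.027
  c_2 = 0
Equations for k = 0, 1, 2 (AR order 2, c_2 = 0):
  (E0) gamma(0) = phi_1 gamma(1) + phi_2 gamma(2) + c_0
  (E1) gamma(1) = phi_1 gamma(0) + phi_2 gamma(1) + c_1
  (E2) gamma(2) = phi_1 gamma(1) + phi_2 gamma(0)
From (E1): gamma(1) = A gamma(0) + B with
  A = phi_1 / (1 - phi_2) = -0.037 / 1.766 = -0.020951,   B = c_1 / (1 - phi_2) = -0.027 / 1.766 = -0.015289.
Insert (E2) into (E0): gamma(0) (1 - phi_2^2) = phi_1 (1 + phi_2) gamma(1) + c_0.
  phi_1 (1 + phi_2) = (-0.037)(0.234) = -0.008658,   1 - phi_2^2 = 0.413244.
Replace gamma(1) by A gamma(0) + B and collect gamma(0):
  gamma(0) [0.413244 - (-0.008658)(-0.020951)] = (-0.008658)(-0.015289) + 3.001242
  gamma(0) * 0.413063 = 3.001374
  gamma(0) = 3.001374 / 0.413063 = 7.266149.
  gamma(1) = A gamma(0) + B = (-0.020951)(7.266149) + (-0.015289) = -0.167524.
Therefore gamma(1) = -0.1675 (to 4 decimal places).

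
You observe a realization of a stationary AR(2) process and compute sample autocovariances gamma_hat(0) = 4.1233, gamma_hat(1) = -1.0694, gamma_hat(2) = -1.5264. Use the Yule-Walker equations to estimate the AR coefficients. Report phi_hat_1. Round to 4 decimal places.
\hat\phi_{1} = -0.3810

The Yule-Walker equations for an AR(p) process read, in matrix form,
  Gamma_p phi = r_p,   with   (Gamma_p)_{ij} = gamma(|i - j|),
                       (r_p)_i = gamma(i),   i,j = 1..p.
Substitute the sample gammas (Toeplitz matrix and right-hand side of size 2):
  Gamma_p = [[4.1233, -1.0694], [-1.0694, 4.1233]]
  r_p     = [-1.0694, -1.5264]
Written out:
  4.1233 phi_1 - 1.0694 phi_2 = -1.0694
  -1.0694 phi_1 + 4.1233 phi_2 = -1.5264
Solve by Cramer's rule:
  det = gamma(0)^2 - gamma(1)^2 = (4.1233)^2 - (-1.0694)^2 = 17.00160289 - 1.14361636 = 15.85798653
  phi_hat_1 = [gamma(1) gamma(0) - gamma(1) gamma(2)] / det = [(-1.0694)(4.1233) - (-1.0694)(-1.5264)] / 15.85798653 = -6.04178918 / 15.85798653 = -0.381
  phi_hat_2 = [gamma(0) gamma(2) - gamma(1)^2] / det = [(4.1233)(-1.5264) - (-1.0694)^2] / 15.85798653 = -7.43742148 / 15.85798653 = -0.469
So phi_hat = [-0.3810, -0.4690].
Therefore phi_hat_1 = -0.3810.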